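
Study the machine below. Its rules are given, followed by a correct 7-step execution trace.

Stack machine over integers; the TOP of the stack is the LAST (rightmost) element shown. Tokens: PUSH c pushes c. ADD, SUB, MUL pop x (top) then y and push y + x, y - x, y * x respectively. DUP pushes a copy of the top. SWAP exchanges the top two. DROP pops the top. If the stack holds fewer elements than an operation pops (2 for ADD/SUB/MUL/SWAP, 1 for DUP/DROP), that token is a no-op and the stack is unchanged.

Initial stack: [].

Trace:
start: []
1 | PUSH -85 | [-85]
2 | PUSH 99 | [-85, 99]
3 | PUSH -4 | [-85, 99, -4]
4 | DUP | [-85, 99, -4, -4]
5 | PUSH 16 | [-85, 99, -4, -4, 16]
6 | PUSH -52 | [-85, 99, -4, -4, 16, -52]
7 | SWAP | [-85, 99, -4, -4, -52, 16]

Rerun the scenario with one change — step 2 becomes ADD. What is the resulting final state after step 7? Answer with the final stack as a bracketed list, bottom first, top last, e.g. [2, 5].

[-85, -4, -4, -52, 16]

(re-executing from step 2 with the substitution; state before step 2: [-85])
2 | ADD | [-85]
3 | PUSH -4 | [-85, -4]
4 | DUP | [-85, -4, -4]
5 | PUSH 16 | [-85, -4, -4, 16]
6 | PUSH -52 | [-85, -4, -4, 16, -52]
7 | SWAP | [-85, -4, -4, -52, 16]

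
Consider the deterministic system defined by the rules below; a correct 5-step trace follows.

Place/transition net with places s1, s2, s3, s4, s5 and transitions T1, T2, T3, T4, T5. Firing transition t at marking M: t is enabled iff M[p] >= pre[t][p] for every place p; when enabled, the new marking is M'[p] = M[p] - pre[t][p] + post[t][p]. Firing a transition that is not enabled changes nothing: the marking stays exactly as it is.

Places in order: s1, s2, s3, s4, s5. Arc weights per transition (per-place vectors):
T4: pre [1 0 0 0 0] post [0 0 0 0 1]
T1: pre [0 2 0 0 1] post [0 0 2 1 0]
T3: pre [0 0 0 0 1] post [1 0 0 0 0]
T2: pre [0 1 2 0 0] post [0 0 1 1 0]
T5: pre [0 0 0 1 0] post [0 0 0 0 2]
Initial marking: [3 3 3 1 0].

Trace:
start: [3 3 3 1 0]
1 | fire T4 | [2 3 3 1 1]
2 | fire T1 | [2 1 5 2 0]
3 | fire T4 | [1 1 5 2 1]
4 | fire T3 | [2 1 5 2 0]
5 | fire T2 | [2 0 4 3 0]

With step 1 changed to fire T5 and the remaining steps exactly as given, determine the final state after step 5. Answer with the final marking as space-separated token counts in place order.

3 0 4 2 1

(re-executing from step 1 with the substitution; state before step 1: [3 3 3 1 0])
1 | fire T5 | [3 3 3 0 2]
2 | fire T1 | [3 1 5 1 1]
3 | fire T4 | [2 1 5 1 2]
4 | fire T3 | [3 1 5 1 1]
5 | fire T2 | [3 0 4 2 1]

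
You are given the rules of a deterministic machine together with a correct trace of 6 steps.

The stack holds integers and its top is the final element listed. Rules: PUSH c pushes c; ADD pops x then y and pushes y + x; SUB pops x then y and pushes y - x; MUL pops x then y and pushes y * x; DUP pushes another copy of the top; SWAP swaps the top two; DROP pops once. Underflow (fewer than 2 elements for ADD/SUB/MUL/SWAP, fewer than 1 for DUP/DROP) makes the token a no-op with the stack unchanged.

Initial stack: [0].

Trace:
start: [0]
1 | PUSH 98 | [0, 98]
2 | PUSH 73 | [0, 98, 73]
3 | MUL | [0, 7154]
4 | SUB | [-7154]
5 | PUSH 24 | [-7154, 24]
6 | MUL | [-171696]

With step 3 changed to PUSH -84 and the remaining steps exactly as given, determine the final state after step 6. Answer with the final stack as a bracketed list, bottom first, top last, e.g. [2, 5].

[0, 98, 3768]

(re-executing from step 3 with the substitution; state before step 3: [0, 98, 73])
3 | PUSH -84 | [0, 98, 73, -84]
4 | SUB | [0, 98, 157]
5 | PUSH 24 | [0, 98, 157, 24]
6 | MUL | [0, 98, 3768]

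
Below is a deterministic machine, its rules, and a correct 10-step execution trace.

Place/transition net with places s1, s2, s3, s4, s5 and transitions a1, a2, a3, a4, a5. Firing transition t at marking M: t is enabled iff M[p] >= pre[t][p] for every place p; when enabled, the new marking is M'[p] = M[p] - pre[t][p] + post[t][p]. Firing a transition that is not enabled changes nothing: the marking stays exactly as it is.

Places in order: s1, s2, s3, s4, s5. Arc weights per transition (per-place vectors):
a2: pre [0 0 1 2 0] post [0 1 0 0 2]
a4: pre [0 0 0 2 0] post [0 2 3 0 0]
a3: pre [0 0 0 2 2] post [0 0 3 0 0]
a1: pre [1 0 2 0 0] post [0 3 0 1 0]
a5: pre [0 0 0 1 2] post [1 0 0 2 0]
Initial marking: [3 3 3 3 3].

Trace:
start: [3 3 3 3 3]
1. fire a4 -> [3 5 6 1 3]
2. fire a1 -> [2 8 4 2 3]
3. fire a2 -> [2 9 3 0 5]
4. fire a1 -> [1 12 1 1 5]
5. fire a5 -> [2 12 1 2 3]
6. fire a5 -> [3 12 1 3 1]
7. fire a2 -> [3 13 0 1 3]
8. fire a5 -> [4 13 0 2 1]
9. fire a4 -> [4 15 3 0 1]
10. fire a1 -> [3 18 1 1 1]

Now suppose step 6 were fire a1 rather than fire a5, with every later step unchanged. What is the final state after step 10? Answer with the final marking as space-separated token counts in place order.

(re-executing from step 6 with the substitution; state before step 6: [2 12 1 2 3])
6. fire a1 -> [2 12 1 2 3]
7. fire a2 -> [2 13 0 0 5]
8. fire a5 -> [2 13 0 0 5]
9. fire a4 -> [2 13 0 0 5]
10. fire a1 -> [2 13 0 0 5]

2 13 0 0 5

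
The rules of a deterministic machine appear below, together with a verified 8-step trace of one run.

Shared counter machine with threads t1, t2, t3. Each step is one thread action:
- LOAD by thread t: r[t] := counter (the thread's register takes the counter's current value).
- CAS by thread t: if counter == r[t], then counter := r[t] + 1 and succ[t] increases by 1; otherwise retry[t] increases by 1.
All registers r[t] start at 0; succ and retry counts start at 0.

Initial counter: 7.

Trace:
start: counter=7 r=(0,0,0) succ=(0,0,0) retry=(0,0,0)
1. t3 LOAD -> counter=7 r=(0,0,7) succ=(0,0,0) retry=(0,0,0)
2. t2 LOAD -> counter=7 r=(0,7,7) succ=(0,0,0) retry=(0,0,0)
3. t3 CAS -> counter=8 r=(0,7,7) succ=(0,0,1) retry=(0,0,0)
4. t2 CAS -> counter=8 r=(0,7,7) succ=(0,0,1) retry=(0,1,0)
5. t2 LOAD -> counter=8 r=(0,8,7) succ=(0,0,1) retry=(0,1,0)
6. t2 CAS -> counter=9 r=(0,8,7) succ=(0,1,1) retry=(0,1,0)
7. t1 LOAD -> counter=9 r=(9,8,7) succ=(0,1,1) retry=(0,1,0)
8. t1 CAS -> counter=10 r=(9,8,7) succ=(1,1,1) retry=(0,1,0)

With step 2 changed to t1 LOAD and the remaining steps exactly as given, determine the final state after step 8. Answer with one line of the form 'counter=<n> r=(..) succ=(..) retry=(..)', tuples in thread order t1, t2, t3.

counter=10 r=(9,8,7) succ=(1,1,1) retry=(0,1,0)

(re-executing from step 2 with the substitution; state before step 2: counter=7 r=(0,0,7) succ=(0,0,0) retry=(0,0,0))
2. t1 LOAD -> counter=7 r=(7,0,7) succ=(0,0,0) retry=(0,0,0)
3. t3 CAS -> counter=8 r=(7,0,7) succ=(0,0,1) retry=(0,0,0)
4. t2 CAS -> counter=8 r=(7,0,7) succ=(0,0,1) retry=(0,1,0)
5. t2 LOAD -> counter=8 r=(7,8,7) succ=(0,0,1) retry=(0,1,0)
6. t2 CAS -> counter=9 r=(7,8,7) succ=(0,1,1) retry=(0,1,0)
7. t1 LOAD -> counter=9 r=(9,8,7) succ=(0,1,1) retry=(0,1,0)
8. t1 CAS -> counter=10 r=(9,8,7) succ=(1,1,1) retry=(0,1,0)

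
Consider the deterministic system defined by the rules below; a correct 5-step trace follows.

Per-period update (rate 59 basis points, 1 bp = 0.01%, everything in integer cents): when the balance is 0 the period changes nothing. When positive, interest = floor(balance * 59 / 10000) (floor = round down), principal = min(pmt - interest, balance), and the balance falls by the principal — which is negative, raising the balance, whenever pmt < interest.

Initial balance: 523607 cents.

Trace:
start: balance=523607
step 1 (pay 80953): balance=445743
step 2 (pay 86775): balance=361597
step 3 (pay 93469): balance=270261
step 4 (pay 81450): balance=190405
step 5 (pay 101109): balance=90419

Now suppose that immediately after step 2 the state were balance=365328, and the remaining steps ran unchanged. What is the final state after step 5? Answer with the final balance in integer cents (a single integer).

state after step 2 := balance=365328
step 3 (pay 93469): balance=274014
step 4 (pay 81450): balance=194180
step 5 (pay 101109): balance=94216

94216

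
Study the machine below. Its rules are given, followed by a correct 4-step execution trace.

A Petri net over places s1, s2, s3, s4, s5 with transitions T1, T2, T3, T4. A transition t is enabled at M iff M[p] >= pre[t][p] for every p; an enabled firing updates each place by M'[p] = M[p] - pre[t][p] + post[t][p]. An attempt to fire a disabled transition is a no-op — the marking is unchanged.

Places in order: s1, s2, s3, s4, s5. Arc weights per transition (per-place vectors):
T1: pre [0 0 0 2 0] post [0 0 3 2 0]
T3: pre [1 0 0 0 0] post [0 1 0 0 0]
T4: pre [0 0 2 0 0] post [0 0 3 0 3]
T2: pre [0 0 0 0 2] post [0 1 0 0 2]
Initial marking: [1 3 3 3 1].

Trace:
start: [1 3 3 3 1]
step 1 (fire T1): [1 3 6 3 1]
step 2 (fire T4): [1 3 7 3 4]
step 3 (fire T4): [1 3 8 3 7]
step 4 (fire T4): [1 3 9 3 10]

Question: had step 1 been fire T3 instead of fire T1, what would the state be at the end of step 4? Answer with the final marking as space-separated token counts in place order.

(re-executing from step 1 with the substitution; state before step 1: [1 3 3 3 1])
step 1 (fire T3): [0 4 3 3 1]
step 2 (fire T4): [0 4 4 3 4]
step 3 (fire T4): [0 4 5 3 7]
step 4 (fire T4): [0 4 6 3 10]

0 4 6 3 10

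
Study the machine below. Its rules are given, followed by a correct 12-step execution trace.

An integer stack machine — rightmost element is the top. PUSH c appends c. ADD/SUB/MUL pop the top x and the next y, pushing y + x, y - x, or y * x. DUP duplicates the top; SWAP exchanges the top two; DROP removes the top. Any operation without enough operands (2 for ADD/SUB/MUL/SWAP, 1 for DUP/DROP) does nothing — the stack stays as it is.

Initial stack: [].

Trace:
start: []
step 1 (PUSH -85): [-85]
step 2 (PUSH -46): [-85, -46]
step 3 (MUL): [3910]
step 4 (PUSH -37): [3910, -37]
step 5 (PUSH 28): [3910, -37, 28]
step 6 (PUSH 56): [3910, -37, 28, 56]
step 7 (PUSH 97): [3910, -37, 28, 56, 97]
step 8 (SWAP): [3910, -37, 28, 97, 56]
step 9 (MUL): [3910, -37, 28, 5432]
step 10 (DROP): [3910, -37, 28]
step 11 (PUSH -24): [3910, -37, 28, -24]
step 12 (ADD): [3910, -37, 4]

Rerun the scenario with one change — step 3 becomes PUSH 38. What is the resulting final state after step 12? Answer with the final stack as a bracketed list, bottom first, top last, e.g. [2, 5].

(re-executing from step 3 with the substitution; state before step 3: [-85, -46])
step 3 (PUSH 38): [-85, -46, 38]
step 4 (PUSH -37): [-85, -46, 38, -37]
step 5 (PUSH 28): [-85, -46, 38, -37, 28]
step 6 (PUSH 56): [-85, -46, 38, -37, 28, 56]
step 7 (PUSH 97): [-85, -46, 38, -37, 28, 56, 97]
step 8 (SWAP): [-85, -46, 38, -37, 28, 97, 56]
step 9 (MUL): [-85, -46, 38, -37, 28, 5432]
step 10 (DROP): [-85, -46, 38, -37, 28]
step 11 (PUSH -24): [-85, -46, 38, -37, 28, -24]
step 12 (ADD): [-85, -46, 38, -37, 4]

[-85, -46, 38, -37, 4]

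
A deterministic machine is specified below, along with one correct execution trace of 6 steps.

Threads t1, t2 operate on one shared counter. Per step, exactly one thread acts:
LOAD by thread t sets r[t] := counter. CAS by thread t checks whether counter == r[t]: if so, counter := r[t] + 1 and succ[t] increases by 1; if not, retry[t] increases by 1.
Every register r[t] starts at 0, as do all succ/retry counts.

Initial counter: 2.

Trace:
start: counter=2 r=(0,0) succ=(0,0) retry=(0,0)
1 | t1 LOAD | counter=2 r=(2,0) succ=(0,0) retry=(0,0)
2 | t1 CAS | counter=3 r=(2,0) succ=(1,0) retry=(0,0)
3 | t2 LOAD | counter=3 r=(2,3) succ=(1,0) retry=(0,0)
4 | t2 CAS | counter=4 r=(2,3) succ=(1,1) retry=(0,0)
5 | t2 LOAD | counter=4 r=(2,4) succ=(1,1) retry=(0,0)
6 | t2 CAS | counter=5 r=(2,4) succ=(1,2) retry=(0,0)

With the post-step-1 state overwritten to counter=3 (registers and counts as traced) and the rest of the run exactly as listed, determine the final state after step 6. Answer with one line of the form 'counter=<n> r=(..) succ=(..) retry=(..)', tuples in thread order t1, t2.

counter=5 r=(2,4) succ=(0,2) retry=(1,0)

state after step 1 := counter=3 r=(2,0) succ=(0,0) retry=(0,0)
2 | t1 CAS | counter=3 r=(2,0) succ=(0,0) retry=(1,0)
3 | t2 LOAD | counter=3 r=(2,3) succ=(0,0) retry=(1,0)
4 | t2 CAS | counter=4 r=(2,3) succ=(0,1) retry=(1,0)
5 | t2 LOAD | counter=4 r=(2,4) succ=(0,1) retry=(1,0)
6 | t2 CAS | counter=5 r=(2,4) succ=(0,2) retry=(1,0)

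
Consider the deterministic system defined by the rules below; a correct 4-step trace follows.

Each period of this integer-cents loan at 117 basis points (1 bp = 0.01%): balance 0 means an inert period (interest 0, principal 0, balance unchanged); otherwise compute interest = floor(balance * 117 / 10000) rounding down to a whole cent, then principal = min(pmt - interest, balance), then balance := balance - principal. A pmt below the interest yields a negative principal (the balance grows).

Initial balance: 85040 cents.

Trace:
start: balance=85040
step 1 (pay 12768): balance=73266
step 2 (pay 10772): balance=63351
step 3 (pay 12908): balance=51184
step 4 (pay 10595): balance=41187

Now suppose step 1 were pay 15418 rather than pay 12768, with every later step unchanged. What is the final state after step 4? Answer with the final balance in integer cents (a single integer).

38443

(re-executing from step 1 with the substitution; state before step 1: balance=85040)
step 1 (pay 15418): balance=70616
step 2 (pay 10772): balance=60670
step 3 (pay 12908): balance=48471
step 4 (pay 10595): balance=38443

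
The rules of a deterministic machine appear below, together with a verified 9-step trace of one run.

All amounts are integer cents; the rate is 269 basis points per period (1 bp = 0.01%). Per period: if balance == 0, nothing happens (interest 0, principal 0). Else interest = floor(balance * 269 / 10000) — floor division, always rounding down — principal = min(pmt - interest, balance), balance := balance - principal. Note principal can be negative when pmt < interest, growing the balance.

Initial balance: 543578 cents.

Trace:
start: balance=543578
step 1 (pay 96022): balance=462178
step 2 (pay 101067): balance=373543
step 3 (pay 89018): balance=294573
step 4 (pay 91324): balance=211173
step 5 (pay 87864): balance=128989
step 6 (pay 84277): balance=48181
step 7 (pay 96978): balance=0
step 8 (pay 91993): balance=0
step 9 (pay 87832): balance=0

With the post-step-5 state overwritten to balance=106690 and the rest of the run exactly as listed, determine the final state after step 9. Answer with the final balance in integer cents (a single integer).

0

state after step 5 := balance=106690
step 6 (pay 84277): balance=25282
step 7 (pay 96978): balance=0
step 8 (pay 91993): balance=0
step 9 (pay 87832): balance=0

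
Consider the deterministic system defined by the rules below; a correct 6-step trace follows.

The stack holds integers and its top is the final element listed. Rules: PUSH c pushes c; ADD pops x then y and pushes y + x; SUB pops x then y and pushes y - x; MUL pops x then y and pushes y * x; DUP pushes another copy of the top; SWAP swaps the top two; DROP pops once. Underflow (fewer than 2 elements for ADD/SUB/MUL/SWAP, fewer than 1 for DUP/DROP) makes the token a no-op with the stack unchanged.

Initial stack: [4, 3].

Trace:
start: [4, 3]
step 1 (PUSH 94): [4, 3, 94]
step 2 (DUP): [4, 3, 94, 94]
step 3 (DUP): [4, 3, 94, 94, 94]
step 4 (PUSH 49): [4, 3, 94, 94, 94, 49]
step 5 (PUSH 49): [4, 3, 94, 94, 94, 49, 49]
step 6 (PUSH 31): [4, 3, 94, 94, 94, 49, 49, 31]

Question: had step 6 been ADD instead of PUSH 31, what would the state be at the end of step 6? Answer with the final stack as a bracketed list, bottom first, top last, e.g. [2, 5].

[4, 3, 94, 94, 94, 98]

(re-executing from step 6 with the substitution; state before step 6: [4, 3, 94, 94, 94, 49, 49])
step 6 (ADD): [4, 3, 94, 94, 94, 98]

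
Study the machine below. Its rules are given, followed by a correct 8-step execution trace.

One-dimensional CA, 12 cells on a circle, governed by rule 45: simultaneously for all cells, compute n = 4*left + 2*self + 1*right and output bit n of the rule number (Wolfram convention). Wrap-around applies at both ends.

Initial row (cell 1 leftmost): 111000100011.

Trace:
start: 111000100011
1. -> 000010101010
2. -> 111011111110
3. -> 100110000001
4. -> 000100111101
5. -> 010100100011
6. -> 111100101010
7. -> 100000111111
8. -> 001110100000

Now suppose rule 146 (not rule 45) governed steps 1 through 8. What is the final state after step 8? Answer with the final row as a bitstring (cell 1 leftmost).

001000000010

(re-executing steps 1..8 under rule 146; state before step 1: 111000100011)
1. -> 110101010101
2. -> 100000000000
3. -> 010000000001
4. -> 001000000010
5. -> 010100000101
6. -> 000010001000
7. -> 000101010100
8. -> 001000000010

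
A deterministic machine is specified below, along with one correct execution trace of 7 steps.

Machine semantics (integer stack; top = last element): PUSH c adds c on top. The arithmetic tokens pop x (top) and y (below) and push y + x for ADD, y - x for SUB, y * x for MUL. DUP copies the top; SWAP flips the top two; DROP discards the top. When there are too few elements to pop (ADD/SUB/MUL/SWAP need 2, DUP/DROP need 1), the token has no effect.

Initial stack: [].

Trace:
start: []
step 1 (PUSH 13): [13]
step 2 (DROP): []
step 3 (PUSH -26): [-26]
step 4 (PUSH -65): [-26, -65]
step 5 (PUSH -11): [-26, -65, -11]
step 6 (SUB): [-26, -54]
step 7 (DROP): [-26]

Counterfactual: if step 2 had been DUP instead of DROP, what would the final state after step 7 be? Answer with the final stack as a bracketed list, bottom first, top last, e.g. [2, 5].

[13, 13, -26]

(re-executing from step 2 with the substitution; state before step 2: [13])
step 2 (DUP): [13, 13]
step 3 (PUSH -26): [13, 13, -26]
step 4 (PUSH -65): [13, 13, -26, -65]
step 5 (PUSH -11): [13, 13, -26, -65, -11]
step 6 (SUB): [13, 13, -26, -54]
step 7 (DROP): [13, 13, -26]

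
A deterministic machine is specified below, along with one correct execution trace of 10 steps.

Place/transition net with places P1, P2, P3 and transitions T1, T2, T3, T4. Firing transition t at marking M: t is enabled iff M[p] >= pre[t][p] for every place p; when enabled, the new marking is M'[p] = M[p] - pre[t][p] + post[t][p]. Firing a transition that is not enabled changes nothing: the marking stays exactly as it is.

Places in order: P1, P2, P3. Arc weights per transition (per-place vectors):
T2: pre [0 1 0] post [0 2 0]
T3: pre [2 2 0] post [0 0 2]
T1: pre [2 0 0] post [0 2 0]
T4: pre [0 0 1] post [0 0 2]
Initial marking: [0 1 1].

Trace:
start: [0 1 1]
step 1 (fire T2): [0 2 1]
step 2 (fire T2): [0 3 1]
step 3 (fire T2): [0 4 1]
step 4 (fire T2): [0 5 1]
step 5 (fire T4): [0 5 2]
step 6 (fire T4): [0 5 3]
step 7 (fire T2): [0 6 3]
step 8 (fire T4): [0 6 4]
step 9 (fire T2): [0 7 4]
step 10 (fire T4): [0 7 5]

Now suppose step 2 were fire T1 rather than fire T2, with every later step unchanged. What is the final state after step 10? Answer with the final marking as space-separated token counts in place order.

(re-executing from step 2 with the substitution; state before step 2: [0 2 1])
step 2 (fire T1): [0 2 1]
step 3 (fire T2): [0 3 1]
step 4 (fire T2): [0 4 1]
step 5 (fire T4): [0 4 2]
step 6 (fire T4): [0 4 3]
step 7 (fire T2): [0 5 3]
step 8 (fire T4): [0 5 4]
step 9 (fire T2): [0 6 4]
step 10 (fire T4): [0 6 5]

0 6 5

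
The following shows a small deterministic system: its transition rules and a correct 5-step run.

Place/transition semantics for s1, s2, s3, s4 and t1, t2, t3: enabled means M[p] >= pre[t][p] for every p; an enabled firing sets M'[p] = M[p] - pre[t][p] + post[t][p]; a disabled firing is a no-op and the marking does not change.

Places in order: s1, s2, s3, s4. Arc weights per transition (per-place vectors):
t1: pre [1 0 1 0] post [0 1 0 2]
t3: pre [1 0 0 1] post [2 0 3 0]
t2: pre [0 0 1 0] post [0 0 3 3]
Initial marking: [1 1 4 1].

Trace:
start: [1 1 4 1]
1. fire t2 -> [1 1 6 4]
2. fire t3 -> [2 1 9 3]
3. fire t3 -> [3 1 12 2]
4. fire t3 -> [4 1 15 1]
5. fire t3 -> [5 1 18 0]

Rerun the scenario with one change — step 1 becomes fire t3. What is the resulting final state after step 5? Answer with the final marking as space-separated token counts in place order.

2 1 7 0

(re-executing from step 1 with the substitution; state before step 1: [1 1 4 1])
1. fire t3 -> [2 1 7 0]
2. fire t3 -> [2 1 7 0]
3. fire t3 -> [2 1 7 0]
4. fire t3 -> [2 1 7 0]
5. fire t3 -> [2 1 7 0]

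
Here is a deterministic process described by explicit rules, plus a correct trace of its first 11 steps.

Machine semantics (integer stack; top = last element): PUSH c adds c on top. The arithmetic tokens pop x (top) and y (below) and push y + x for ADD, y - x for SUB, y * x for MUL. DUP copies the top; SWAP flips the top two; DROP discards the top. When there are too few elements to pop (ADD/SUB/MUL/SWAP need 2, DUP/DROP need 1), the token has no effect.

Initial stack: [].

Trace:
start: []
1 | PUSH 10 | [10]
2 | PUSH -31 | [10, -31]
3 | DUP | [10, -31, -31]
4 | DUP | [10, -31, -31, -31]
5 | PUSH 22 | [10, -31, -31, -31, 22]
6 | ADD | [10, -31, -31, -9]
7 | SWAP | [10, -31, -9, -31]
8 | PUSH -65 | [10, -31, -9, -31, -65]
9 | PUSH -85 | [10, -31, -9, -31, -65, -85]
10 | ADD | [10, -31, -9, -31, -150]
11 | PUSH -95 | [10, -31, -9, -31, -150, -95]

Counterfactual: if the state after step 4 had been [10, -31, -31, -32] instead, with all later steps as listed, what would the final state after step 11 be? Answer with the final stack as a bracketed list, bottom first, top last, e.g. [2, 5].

[10, -31, -10, -31, -150, -95]

state after step 4 := [10, -31, -31, -32]
5 | PUSH 22 | [10, -31, -31, -32, 22]
6 | ADD | [10, -31, -31, -10]
7 | SWAP | [10, -31, -10, -31]
8 | PUSH -65 | [10, -31, -10, -31, -65]
9 | PUSH -85 | [10, -31, -10, -31, -65, -85]
10 | ADD | [10, -31, -10, -31, -150]
11 | PUSH -95 | [10, -31, -10, -31, -150, -95]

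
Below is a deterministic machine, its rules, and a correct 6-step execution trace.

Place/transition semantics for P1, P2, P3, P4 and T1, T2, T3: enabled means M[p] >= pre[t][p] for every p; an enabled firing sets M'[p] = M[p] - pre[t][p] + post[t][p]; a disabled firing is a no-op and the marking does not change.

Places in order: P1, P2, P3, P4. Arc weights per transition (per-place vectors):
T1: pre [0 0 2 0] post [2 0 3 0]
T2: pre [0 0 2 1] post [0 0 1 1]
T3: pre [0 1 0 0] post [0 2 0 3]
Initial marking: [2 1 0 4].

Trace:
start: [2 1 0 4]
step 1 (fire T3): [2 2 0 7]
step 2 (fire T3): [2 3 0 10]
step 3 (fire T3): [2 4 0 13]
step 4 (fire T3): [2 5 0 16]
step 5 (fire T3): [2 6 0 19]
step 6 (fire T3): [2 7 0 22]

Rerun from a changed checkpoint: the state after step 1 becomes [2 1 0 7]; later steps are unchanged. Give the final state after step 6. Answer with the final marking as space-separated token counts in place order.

state after step 1 := [2 1 0 7]
step 2 (fire T3): [2 2 0 10]
step 3 (fire T3): [2 3 0 13]
step 4 (fire T3): [2 4 0 16]
step 5 (fire T3): [2 5 0 19]
step 6 (fire T3): [2 6 0 22]

2 6 0 22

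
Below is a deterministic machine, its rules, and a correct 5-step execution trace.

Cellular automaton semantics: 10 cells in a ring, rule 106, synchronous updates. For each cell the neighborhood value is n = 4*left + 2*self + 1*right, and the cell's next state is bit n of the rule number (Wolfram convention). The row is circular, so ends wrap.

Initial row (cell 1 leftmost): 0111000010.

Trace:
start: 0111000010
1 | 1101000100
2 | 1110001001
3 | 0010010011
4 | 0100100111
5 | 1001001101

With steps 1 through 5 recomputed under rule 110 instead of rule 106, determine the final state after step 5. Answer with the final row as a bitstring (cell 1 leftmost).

(re-executing steps 1..5 under rule 110; state before step 1: 0111000010)
1 | 1101000110
2 | 1111001111
3 | 0001011000
4 | 0011111000
5 | 0110001000

0110001000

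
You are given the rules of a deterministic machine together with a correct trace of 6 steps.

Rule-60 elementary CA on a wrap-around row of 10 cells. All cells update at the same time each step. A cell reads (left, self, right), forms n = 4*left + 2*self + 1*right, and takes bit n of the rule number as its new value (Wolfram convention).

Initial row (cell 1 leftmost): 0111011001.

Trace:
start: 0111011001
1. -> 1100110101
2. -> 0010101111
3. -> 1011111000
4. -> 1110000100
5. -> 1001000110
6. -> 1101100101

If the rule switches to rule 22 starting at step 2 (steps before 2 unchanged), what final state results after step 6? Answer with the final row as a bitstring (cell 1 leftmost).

(re-executing steps 2..6 under rule 22; state before step 2: 1100110101)
2. -> 0011000100
3. -> 0100101110
4. -> 1111100001
5. -> 0000010010
6. -> 0000111111

0000111111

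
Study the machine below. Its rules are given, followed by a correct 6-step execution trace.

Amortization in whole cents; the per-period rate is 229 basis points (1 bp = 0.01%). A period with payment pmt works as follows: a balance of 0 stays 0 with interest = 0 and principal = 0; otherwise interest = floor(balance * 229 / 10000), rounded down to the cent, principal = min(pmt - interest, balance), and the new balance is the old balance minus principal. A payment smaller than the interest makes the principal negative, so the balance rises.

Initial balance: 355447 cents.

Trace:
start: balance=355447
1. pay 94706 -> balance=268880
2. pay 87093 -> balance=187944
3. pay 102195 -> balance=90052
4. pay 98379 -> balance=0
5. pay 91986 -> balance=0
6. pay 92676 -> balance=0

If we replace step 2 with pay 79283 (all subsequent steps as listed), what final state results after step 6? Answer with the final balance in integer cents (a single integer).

(re-executing from step 2 with the substitution; state before step 2: balance=268880)
2. pay 79283 -> balance=195754
3. pay 102195 -> balance=98041
4. pay 98379 -> balance=1907
5. pay 91986 -> balance=0
6. pay 92676 -> balance=0

0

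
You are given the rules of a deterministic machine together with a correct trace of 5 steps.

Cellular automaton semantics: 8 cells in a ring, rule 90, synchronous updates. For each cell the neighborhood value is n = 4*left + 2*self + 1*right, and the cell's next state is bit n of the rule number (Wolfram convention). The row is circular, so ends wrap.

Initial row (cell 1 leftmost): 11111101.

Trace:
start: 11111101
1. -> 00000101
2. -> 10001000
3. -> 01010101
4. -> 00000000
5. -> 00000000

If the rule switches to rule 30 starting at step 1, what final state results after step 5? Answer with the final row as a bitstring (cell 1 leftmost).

00001001

(re-executing steps 1..5 under rule 30; state before step 1: 11111101)
1. -> 00000001
2. -> 10000011
3. -> 01000110
4. -> 11101101
5. -> 00001001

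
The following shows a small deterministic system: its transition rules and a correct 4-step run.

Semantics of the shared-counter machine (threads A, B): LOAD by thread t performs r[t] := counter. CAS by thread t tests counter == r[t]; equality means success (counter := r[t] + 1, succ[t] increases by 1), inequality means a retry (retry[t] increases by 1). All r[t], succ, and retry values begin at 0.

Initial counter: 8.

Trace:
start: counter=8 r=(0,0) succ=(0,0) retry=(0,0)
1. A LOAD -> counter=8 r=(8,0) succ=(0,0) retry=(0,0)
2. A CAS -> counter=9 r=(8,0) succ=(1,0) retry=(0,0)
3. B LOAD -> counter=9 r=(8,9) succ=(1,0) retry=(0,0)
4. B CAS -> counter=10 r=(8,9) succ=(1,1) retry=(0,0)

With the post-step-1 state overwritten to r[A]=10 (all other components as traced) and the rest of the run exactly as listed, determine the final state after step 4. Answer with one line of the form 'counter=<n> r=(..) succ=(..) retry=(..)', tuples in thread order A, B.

counter=9 r=(10,8) succ=(0,1) retry=(1,0)

state after step 1 := counter=8 r=(10,0) succ=(0,0) retry=(0,0)
2. A CAS -> counter=8 r=(10,0) succ=(0,0) retry=(1,0)
3. B LOAD -> counter=8 r=(10,8) succ=(0,0) retry=(1,0)
4. B CAS -> counter=9 r=(10,8) succ=(0,1) retry=(1,0)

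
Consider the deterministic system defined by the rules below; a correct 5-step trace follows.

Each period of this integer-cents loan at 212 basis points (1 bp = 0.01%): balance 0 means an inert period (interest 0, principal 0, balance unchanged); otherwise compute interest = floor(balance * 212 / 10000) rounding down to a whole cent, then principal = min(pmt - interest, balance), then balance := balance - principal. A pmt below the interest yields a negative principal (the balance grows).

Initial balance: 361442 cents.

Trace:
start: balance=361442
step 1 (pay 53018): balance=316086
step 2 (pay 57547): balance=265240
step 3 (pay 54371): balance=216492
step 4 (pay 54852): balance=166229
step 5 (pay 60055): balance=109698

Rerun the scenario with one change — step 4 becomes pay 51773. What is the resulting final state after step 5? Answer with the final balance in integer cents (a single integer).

112842

(re-executing from step 4 with the substitution; state before step 4: balance=216492)
step 4 (pay 51773): balance=169308
step 5 (pay 60055): balance=112842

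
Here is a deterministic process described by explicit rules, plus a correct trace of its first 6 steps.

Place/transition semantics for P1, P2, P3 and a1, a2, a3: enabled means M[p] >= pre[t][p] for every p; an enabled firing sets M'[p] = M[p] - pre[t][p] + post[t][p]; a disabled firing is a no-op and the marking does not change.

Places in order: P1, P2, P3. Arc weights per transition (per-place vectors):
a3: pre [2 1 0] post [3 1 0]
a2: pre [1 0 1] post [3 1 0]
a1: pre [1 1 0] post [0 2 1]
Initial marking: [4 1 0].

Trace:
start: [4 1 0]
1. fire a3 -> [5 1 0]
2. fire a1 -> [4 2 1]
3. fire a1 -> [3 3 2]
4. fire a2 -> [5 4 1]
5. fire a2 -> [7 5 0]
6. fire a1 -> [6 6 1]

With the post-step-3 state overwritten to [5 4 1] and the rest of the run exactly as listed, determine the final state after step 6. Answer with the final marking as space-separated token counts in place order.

state after step 3 := [5 4 1]
4. fire a2 -> [7 5 0]
5. fire a2 -> [7 5 0]
6. fire a1 -> [6 6 1]

6 6 1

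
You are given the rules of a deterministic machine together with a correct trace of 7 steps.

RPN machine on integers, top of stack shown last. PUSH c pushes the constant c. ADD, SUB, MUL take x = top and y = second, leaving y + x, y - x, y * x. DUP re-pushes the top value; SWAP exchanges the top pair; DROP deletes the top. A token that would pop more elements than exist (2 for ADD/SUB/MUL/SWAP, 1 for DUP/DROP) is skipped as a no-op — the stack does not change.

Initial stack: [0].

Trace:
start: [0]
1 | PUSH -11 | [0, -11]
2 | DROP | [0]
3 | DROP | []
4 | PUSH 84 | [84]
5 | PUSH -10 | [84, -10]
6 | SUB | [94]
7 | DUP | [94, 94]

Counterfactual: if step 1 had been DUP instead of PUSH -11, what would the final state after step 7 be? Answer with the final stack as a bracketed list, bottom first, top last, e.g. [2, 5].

(re-executing from step 1 with the substitution; state before step 1: [0])
1 | DUP | [0, 0]
2 | DROP | [0]
3 | DROP | []
4 | PUSH 84 | [84]
5 | PUSH -10 | [84, -10]
6 | SUB | [94]
7 | DUP | [94, 94]

[94, 94]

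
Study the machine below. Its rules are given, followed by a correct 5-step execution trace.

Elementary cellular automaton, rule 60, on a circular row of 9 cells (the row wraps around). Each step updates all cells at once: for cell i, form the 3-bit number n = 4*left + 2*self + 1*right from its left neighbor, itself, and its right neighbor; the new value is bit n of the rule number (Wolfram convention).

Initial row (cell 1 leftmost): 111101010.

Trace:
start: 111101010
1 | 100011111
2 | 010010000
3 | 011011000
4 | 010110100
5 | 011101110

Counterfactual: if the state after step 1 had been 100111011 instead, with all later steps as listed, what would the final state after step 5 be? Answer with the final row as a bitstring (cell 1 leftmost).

001001000

state after step 1 := 100111011
2 | 010100110
3 | 011110101
4 | 110001111
5 | 001001000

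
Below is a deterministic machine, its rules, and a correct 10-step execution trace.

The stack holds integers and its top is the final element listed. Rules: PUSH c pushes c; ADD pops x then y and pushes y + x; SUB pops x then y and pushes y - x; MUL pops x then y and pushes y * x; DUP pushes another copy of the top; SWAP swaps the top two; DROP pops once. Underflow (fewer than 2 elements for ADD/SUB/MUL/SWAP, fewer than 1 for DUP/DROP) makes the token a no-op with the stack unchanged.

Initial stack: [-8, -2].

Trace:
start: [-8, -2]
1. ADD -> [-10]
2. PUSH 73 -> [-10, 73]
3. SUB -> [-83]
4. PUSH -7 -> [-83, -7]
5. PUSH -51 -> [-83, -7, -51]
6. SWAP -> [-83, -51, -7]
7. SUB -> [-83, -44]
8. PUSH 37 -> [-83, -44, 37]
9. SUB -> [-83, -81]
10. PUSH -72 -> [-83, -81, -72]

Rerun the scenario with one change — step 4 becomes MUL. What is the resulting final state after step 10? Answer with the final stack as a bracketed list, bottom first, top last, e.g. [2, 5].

[-5, -72]

(re-executing from step 4 with the substitution; state before step 4: [-83])
4. MUL -> [-83]
5. PUSH -51 -> [-83, -51]
6. SWAP -> [-51, -83]
7. SUB -> [32]
8. PUSH 37 -> [32, 37]
9. SUB -> [-5]
10. PUSH -72 -> [-5, -72]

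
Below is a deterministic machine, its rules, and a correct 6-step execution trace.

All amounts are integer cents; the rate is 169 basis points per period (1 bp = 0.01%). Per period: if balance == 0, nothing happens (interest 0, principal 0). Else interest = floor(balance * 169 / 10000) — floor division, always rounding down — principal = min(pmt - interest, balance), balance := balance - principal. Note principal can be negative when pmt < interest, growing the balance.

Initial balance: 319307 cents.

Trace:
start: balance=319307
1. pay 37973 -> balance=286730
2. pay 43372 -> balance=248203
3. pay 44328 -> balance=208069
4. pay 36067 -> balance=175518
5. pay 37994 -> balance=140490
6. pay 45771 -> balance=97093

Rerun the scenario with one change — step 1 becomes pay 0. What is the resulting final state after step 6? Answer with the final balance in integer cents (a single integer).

138385

(re-executing from step 1 with the substitution; state before step 1: balance=319307)
1. pay 0 -> balance=324703
2. pay 43372 -> balance=286818
3. pay 44328 -> balance=247337
4. pay 36067 -> balance=215449
5. pay 37994 -> balance=181096
6. pay 45771 -> balance=138385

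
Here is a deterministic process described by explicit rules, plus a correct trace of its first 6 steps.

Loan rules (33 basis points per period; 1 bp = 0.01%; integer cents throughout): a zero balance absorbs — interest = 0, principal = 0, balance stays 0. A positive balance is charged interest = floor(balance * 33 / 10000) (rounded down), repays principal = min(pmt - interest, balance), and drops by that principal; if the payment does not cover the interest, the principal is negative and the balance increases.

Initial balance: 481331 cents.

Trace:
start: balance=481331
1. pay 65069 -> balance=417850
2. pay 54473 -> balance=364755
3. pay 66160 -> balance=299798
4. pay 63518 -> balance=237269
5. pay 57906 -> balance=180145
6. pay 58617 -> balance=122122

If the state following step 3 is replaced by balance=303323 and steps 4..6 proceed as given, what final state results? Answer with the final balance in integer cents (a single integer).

125682

state after step 3 := balance=303323
4. pay 63518 -> balance=240805
5. pay 57906 -> balance=183693
6. pay 58617 -> balance=125682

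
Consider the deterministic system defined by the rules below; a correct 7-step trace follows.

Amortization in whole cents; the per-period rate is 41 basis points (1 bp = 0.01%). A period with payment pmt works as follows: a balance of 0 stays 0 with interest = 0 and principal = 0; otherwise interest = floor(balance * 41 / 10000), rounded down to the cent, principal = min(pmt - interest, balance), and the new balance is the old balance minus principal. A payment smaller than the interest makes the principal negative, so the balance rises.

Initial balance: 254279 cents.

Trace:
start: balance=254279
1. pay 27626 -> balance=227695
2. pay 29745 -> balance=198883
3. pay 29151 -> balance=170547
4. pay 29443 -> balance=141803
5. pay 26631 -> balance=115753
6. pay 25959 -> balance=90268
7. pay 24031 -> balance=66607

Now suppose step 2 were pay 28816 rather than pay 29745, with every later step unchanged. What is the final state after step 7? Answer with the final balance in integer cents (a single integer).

(re-executing from step 2 with the substitution; state before step 2: balance=227695)
2. pay 28816 -> balance=199812
3. pay 29151 -> balance=171480
4. pay 29443 -> balance=142740
5. pay 26631 -> balance=116694
6. pay 25959 -> balance=91213
7. pay 24031 -> balance=67555

67555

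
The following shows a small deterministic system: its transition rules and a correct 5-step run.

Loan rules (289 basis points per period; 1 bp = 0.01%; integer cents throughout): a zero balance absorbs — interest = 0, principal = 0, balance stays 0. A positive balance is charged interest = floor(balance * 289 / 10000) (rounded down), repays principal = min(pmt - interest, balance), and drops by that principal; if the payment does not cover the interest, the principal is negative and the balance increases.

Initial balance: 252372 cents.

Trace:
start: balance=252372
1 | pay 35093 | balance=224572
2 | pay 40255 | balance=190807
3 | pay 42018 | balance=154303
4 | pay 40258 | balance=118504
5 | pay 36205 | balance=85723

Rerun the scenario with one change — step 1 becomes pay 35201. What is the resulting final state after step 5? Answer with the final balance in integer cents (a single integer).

85603

(re-executing from step 1 with the substitution; state before step 1: balance=252372)
1 | pay 35201 | balance=224464
2 | pay 40255 | balance=190696
3 | pay 42018 | balance=154189
4 | pay 40258 | balance=118387
5 | pay 36205 | balance=85603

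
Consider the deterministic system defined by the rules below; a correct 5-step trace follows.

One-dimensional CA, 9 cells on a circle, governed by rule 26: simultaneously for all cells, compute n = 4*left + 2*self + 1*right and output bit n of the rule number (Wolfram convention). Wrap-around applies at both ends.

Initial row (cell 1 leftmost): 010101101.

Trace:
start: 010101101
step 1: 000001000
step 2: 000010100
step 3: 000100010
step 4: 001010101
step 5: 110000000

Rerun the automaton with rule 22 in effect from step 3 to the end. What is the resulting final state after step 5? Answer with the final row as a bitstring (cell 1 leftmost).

111100011

(re-executing steps 3..5 under rule 22; state before step 3: 000010100)
step 3: 000110110
step 4: 001000001
step 5: 111100011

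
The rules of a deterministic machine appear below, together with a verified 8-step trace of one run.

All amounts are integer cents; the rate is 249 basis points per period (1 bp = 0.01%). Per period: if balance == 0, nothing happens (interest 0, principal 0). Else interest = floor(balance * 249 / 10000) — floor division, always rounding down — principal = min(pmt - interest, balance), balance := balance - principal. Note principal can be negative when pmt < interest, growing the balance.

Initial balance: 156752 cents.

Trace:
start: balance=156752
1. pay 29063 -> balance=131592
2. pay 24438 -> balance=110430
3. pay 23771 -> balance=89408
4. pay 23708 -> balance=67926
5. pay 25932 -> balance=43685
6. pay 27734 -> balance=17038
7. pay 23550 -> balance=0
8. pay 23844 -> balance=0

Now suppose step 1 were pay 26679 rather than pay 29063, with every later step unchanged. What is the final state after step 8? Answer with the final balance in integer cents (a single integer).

(re-executing from step 1 with the substitution; state before step 1: balance=156752)
1. pay 26679 -> balance=133976
2. pay 24438 -> balance=112874
3. pay 23771 -> balance=91913
4. pay 23708 -> balance=70493
5. pay 25932 -> balance=46316
6. pay 27734 -> balance=19735
7. pay 23550 -> balance=0
8. pay 23844 -> balance=0

0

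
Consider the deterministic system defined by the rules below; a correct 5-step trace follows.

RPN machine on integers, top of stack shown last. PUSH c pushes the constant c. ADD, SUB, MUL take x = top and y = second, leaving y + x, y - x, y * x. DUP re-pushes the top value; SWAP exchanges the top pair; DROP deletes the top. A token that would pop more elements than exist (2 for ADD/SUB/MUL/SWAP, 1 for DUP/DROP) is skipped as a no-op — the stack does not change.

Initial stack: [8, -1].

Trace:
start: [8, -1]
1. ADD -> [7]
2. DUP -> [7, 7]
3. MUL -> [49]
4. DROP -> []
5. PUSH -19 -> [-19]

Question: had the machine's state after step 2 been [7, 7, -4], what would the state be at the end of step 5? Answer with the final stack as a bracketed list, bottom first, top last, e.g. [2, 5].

state after step 2 := [7, 7, -4]
3. MUL -> [7, -28]
4. DROP -> [7]
5. PUSH -19 -> [7, -19]

[7, -19]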